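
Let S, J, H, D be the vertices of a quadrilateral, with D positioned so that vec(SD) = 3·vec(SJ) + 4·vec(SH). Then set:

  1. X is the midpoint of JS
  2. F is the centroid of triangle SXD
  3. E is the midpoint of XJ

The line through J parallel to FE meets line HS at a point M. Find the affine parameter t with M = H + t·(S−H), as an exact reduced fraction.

t = 21/5

Choose coordinates S = (0, 0), J = (1, 0), H = (0, 1), D = (3, 4).
1. X is the midpoint of JS ⇒ X = (1/2, 0)
2. F is the centroid of triangle SXD ⇒ F = (7/6, 4/3)
3. E is the midpoint of XJ ⇒ E = (3/4, 0)
through J parallel to FE: direction (-5/12, -4/3); meets HS at M = (0, -16/5)
M = H + t·(S−H) with t = 21/5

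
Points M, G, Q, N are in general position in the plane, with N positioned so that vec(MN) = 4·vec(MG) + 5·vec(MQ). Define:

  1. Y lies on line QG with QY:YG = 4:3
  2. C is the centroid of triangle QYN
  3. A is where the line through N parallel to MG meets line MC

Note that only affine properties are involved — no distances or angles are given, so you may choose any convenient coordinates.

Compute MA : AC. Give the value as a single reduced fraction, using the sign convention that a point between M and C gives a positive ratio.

MA:AC = -7/4

Work in coordinates with M = (0, 0), G = (1, 0), Q = (0, 1), N = (4, 5).
1. Y lies on line QG with QY:YG = 4:3 ⇒ Y = (4/7, 3/7)
2. C is the centroid of triangle QYN ⇒ C = (32/21, 15/7)
3. A is where the line through N parallel to MG meets line MC ⇒ A = (32/9, 5)
A = M + t·(C−M) with t = 7/3, so MA:AC = t:(1−t) = 7/3:-4/3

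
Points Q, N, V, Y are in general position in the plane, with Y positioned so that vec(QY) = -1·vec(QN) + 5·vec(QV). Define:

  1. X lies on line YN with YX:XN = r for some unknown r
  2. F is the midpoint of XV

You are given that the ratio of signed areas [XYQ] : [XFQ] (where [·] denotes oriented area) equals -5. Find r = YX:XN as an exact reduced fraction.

r = 1/3

Assign Q = (0, 0), N = (1, 0), V = (0, 1), Y = (-1, 5) — the answer is frame-independent, so this choice is without loss of generality.
1. With YX:XN = r, write λ = r/(r+1) so X = Y + λ·(N−Y); X is affine-linear in λ
2. F is the midpoint of XV ⇒ F is an affine combination of earlier points and hence also affine-linear in λ
Every point depending on X is an affine combination of X and λ-independent points, so each such coordinate is linear in λ; the λ² term in each signed area is a multiple of (N−Y)×(N−Y) = 0, so 2·[XYQ] and 2·[XFQ] are each linear in λ. Evaluating at λ=0 and λ=1:
  2·[XYQ] = 5·λ,   2·[XFQ] = λ − 1/2
So [XYQ]:[XFQ] = (5·λ) / (λ − 1/2). Setting this equal to -5:
  5·λ = -5·(λ − 1/2)  ⇒  λ = 1/4
Then r = λ/(1−λ) = (1/4)/(3/4) = 1/3. Check: with r = 1/3, X = (-1/2, 15/4) and [XYQ]:[XFQ] = -5 as required.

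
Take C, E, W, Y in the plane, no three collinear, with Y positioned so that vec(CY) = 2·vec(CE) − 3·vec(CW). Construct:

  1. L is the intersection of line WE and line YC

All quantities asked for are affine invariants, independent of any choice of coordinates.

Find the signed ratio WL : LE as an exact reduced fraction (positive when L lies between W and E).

Choose coordinates C = (0, 0), E = (1, 0), W = (0, 1), Y = (2, -3).
1. L is the intersection of line WE and line YC ⇒ L = (-2, 3)
L = W + t·(E−W) with t = -2, so WL:LE = t:(1−t) = -2:3

WL:LE = -2/3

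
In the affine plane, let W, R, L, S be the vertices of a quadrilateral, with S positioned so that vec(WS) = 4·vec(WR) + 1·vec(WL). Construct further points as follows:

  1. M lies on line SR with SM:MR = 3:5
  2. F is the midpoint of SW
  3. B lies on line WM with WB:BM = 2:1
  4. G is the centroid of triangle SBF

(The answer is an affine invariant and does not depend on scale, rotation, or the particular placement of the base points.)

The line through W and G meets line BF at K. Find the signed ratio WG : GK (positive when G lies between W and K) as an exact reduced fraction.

Work in coordinates with W = (0, 0), R = (1, 0), L = (0, 1), S = (4, 1).
1. M lies on line SR with SM:MR = 3:5 ⇒ M = (23/8, 5/8)
2. F is the midpoint of SW ⇒ F = (2, 1/2)
3. B lies on line WM with WB:BM = 2:1 ⇒ B = (23/12, 5/12)
4. G is the centroid of triangle SBF ⇒ G = (95/36, 23/36)
line WG meets BF at K = (95/48, 23/48)
G = W + t·(K−W) with t = 4/3, so WG:GK = 4/3:-1/3

WG:GK = -4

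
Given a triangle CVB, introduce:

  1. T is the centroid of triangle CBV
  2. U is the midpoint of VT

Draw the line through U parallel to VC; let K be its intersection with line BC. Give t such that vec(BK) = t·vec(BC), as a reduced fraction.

Work in coordinates with C = (0, 0), V = (1, 0), B = (0, 1).
1. T is the centroid of triangle CBV ⇒ T = (1/3, 1/3)
2. U is the midpoint of VT ⇒ U = (2/3, 1/6)
through U parallel to VC: direction (-1, 0); meets BC at K = (0, 1/6)
K = B + t·(C−B) with t = 5/6

t = 5/6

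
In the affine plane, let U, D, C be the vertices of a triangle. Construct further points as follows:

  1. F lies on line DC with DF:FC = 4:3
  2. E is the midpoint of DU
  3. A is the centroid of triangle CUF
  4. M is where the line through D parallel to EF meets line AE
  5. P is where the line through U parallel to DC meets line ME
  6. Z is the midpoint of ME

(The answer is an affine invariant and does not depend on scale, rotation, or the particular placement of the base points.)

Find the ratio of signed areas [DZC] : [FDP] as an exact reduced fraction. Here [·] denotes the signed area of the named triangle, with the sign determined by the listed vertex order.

Work in coordinates with U = (0, 0), D = (1, 0), C = (0, 1).
1. F lies on line DC with DF:FC = 4:3 ⇒ F = (3/7, 4/7)
2. E is the midpoint of DU ⇒ E = (1/2, 0)
3. A is the centroid of triangle CUF ⇒ A = (1/7, 11/21)
4. M is where the line through D parallel to EF meets line AE ⇒ M = (109/98, -44/49)
5. P is where the line through U parallel to DC meets line ME ⇒ P = (11/7, -11/7)
6. Z is the midpoint of ME ⇒ Z = (79/98, -22/49)
2·[DZC] = -9/14, 2·[FDP] = -4/7
[DZC]:[FDP] = -9/14:-4/7 = 9/8

[DZC]:[FDP] = 9/8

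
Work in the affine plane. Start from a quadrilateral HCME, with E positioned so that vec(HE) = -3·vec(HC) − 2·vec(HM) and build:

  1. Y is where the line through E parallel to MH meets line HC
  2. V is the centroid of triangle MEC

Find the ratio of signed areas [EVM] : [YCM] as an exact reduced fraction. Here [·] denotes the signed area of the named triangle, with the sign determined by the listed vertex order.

[EVM]:[YCM] = 1/2

Work in coordinates with H = (0, 0), C = (1, 0), M = (0, 1), E = (-3, -2).
1. Y is where the line through E parallel to MH meets line HC ⇒ Y = (-3, 0)
2. V is the centroid of triangle MEC ⇒ V = (-2/3, -1/3)
2·[EVM] = 2, 2·[YCM] = 4
[EVM]:[YCM] = 2:4 = 1/2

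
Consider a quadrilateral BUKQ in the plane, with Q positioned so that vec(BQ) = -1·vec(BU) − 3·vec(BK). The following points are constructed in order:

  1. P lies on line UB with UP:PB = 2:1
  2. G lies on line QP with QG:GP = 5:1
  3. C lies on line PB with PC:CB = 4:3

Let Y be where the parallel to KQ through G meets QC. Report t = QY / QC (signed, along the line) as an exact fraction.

Assign B = (0, 0), U = (1, 0), K = (0, 1), Q = (-1, -3) — the answer is frame-independent, so this choice is without loss of generality.
1. P lies on line UB with UP:PB = 2:1 ⇒ P = (1/3, 0)
2. G lies on line QP with QG:GP = 5:1 ⇒ G = (1/9, -1/2)
3. C lies on line PB with PC:CB = 4:3 ⇒ C = (1/7, 0)
through G parallel to KQ: direction (-1, -4); meets QC at Y = (41/99, 47/66)
Y = Q + t·(C−Q) with t = 245/198

t = 245/198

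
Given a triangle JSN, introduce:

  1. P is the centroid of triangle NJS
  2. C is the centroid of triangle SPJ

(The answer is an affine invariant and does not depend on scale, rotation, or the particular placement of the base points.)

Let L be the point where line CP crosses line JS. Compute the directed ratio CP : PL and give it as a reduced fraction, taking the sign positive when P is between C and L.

Set J = (0, 0), S = (1, 0), N = (0, 1); any affine frame gives the same invariant.
1. P is the centroid of triangle NJS ⇒ P = (1/3, 1/3)
2. C is the centroid of triangle SPJ ⇒ C = (4/9, 1/9)
line CP meets JS at L = (1/2, 0)
P = C + t·(L−C) with t = -2, so CP:PL = -2:3

CP:PL = -2/3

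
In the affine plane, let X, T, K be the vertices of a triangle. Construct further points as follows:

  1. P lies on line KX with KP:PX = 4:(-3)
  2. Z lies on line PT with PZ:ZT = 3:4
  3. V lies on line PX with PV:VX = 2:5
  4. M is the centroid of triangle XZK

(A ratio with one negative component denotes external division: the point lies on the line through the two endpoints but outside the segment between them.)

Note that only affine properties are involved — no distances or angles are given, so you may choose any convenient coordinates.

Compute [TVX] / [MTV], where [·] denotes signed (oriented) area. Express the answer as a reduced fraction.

Assign X = (0, 0), T = (1, 0), K = (0, 1) — the answer is frame-independent, so this choice is without loss of generality.
1. P lies on line KX with KP:PX = 4:(-3) ⇒ P = (0, -3)
2. Z lies on line PT with PZ:ZT = 3:4 ⇒ Z = (3/7, -12/7)
3. V lies on line PX with PV:VX = 2:5 ⇒ V = (0, -15/7)
4. M is the centroid of triangle XZK ⇒ M = (1/7, -5/21)
2·[TVX] = -15/7, 2·[MTV] = -235/147
[TVX]:[MTV] = -15/7:-235/147 = 63/47

[TVX]:[MTV] = 63/47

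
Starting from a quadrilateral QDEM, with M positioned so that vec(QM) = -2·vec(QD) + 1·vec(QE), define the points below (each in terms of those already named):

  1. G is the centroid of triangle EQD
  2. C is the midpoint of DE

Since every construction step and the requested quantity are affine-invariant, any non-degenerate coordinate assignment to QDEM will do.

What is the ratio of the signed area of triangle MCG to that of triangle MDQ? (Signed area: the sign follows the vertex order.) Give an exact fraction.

[MCG]:[MDQ] = 1/2

Choose coordinates Q = (0, 0), D = (1, 0), E = (0, 1), M = (-2, 1).
1. G is the centroid of triangle EQD ⇒ G = (1/3, 1/3)
2. C is the midpoint of DE ⇒ C = (1/2, 1/2)
2·[MCG] = -1/2, 2·[MDQ] = -1
[MCG]:[MDQ] = -1/2:-1 = 1/2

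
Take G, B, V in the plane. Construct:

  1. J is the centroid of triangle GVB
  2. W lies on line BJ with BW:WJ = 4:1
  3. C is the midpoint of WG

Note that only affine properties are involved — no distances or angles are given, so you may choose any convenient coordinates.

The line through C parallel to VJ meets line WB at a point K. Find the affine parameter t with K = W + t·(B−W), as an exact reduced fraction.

t = -3/4

Set G = (0, 0), B = (1, 0), V = (0, 1); any affine frame gives the same invariant.
1. J is the centroid of triangle GVB ⇒ J = (1/3, 1/3)
2. W lies on line BJ with BW:WJ = 4:1 ⇒ W = (7/15, 4/15)
3. C is the midpoint of WG ⇒ C = (7/30, 2/15)
through C parallel to VJ: direction (1/3, -2/3); meets WB at K = (1/15, 7/15)
K = W + t·(B−W) with t = -3/4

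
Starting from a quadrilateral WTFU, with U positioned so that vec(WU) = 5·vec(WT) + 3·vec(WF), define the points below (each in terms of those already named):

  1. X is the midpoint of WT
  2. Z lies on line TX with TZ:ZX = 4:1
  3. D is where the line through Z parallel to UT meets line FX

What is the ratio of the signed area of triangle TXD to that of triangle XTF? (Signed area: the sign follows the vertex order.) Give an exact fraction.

[TXD]:[XTF] = 3/55

Set W = (0, 0), T = (1, 0), F = (0, 1), U = (5, 3); any affine frame gives the same invariant.
1. X is the midpoint of WT ⇒ X = (1/2, 0)
2. Z lies on line TX with TZ:ZX = 4:1 ⇒ Z = (3/5, 0)
3. D is where the line through Z parallel to UT meets line FX ⇒ D = (29/55, -3/55)
2·[TXD] = 3/110, 2·[XTF] = 1/2
[TXD]:[XTF] = 3/110:1/2 = 3/55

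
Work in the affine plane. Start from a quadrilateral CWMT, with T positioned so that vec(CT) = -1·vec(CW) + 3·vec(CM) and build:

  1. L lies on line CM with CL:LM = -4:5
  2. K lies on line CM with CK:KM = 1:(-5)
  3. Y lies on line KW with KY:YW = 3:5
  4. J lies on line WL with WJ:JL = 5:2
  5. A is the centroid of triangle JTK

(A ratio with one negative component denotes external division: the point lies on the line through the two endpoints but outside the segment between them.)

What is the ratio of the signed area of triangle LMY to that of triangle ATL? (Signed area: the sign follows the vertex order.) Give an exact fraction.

Work in coordinates with C = (0, 0), W = (1, 0), M = (0, 1), T = (-1, 3).
1. L lies on line CM with CL:LM = -4:5 ⇒ L = (0, -4)
2. K lies on line CM with CK:KM = 1:(-5) ⇒ K = (0, -1/4)
3. Y lies on line KW with KY:YW = 3:5 ⇒ Y = (3/8, -5/32)
4. J lies on line WL with WJ:JL = 5:2 ⇒ J = (2/7, -20/7)
5. A is the centroid of triangle JTK ⇒ A = (-5/21, -1/28)
2·[LMY] = -15/8, 2·[ATL] = 193/84
[LMY]:[ATL] = -15/8:193/84 = -315/386

[LMY]:[ATL] = -315/386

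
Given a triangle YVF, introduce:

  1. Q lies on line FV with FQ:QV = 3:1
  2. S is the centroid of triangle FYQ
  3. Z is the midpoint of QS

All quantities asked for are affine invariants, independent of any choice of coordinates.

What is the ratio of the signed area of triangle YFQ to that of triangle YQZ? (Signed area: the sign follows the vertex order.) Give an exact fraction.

Set Y = (0, 0), V = (1, 0), F = (0, 1); any affine frame gives the same invariant.
1. Q lies on line FV with FQ:QV = 3:1 ⇒ Q = (3/4, 1/4)
2. S is the centroid of triangle FYQ ⇒ S = (1/4, 5/12)
3. Z is the midpoint of QS ⇒ Z = (1/2, 1/3)
2·[YFQ] = -3/4, 2·[YQZ] = 1/8
[YFQ]:[YQZ] = -3/4:1/8 = -6

[YFQ]:[YQZ] = -6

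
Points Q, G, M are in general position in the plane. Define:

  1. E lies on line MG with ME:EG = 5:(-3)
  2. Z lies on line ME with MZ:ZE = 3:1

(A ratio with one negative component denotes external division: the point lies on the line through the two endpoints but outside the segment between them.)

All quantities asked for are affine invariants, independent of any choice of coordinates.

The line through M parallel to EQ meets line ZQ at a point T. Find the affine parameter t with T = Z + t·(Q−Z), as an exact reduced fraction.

Assign Q = (0, 0), G = (1, 0), M = (0, 1) — the answer is frame-independent, so this choice is without loss of generality.
1. E lies on line MG with ME:EG = 5:(-3) ⇒ E = (5/2, -3/2)
2. Z lies on line ME with MZ:ZE = 3:1 ⇒ Z = (15/8, -7/8)
through M parallel to EQ: direction (-5/2, 3/2); meets ZQ at T = (15/2, -7/2)
T = Z + t·(Q−Z) with t = -3

t = -3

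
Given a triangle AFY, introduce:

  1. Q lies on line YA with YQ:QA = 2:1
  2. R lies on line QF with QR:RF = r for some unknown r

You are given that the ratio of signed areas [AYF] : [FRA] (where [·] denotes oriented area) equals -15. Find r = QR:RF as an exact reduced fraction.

r = 4

Set A = (0, 0), F = (1, 0), Y = (0, 1); any affine frame gives the same invariant.
1. Q lies on line YA with YQ:QA = 2:1 ⇒ Q = (0, 1/3)
2. With QR:RF = r, write λ = r/(r+1) so R = Q + λ·(F−Q); R is affine-linear in λ
Every point depending on R is an affine combination of R and λ-independent points, so each such coordinate is linear in λ; the λ² term in each signed area is a multiple of (F−Q)×(F−Q) = 0, so 2·[AYF] and 2·[FRA] are each linear in λ. Evaluating at λ=0 and λ=1:
  2·[AYF] = -1,   2·[FRA] = -1/3·λ + 1/3
So [AYF]:[FRA] = (-1) / (-1/3·λ + 1/3). Setting this equal to -15:
  -1 = -15·(-1/3·λ + 1/3)  ⇒  λ = 4/5
Then r = λ/(1−λ) = (4/5)/(1/5) = 4. Check: with r = 4, R = (4/5, 1/15) and [AYF]:[FRA] = -15 as required.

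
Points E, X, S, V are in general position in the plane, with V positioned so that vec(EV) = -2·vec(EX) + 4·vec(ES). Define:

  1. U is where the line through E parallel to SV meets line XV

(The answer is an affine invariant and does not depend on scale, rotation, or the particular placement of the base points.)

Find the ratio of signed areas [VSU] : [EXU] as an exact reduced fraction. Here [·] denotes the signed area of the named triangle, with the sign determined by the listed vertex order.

[VSU]:[EXU] = -1/6

Set E = (0, 0), X = (1, 0), S = (0, 1), V = (-2, 4); any affine frame gives the same invariant.
1. U is where the line through E parallel to SV meets line XV ⇒ U = (-8, 12)
2·[VSU] = -2, 2·[EXU] = 12
[VSU]:[EXU] = -2:12 = -1/6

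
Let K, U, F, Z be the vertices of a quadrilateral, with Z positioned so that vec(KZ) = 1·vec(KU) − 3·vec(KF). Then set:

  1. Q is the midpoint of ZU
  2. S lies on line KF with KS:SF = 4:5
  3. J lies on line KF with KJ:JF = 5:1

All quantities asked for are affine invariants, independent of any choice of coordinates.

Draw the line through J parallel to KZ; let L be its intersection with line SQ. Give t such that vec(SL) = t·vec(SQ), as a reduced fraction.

t = 7/19

Assign K = (0, 0), U = (1, 0), F = (0, 1), Z = (1, -3) — the answer is frame-independent, so this choice is without loss of generality.
1. Q is the midpoint of ZU ⇒ Q = (1, -3/2)
2. S lies on line KF with KS:SF = 4:5 ⇒ S = (0, 4/9)
3. J lies on line KF with KJ:JF = 5:1 ⇒ J = (0, 5/6)
through J parallel to KZ: direction (1, -3); meets SQ at L = (7/19, -31/114)
L = S + t·(Q−S) with t = 7/19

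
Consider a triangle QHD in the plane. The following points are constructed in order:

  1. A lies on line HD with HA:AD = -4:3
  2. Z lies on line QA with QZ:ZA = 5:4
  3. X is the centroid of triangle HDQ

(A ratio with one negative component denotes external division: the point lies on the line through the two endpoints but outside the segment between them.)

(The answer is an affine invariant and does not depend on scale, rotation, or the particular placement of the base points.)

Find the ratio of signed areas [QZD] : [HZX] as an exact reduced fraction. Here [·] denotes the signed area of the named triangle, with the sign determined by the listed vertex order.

[QZD]:[HZX] = -45/16

Assign Q = (0, 0), H = (1, 0), D = (0, 1) — the answer is frame-independent, so this choice is without loss of generality.
1. A lies on line HD with HA:AD = -4:3 ⇒ A = (-3, 4)
2. Z lies on line QA with QZ:ZA = 5:4 ⇒ Z = (-5/3, 20/9)
3. X is the centroid of triangle HDQ ⇒ X = (1/3, 1/3)
2·[QZD] = -5/3, 2·[HZX] = 16/27
[QZD]:[HZX] = -5/3:16/27 = -45/16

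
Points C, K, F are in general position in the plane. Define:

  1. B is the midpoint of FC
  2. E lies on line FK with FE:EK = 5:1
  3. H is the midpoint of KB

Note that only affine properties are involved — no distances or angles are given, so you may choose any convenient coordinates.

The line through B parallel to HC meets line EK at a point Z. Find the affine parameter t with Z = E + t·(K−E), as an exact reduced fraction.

t = -3

Choose coordinates C = (0, 0), K = (1, 0), F = (0, 1).
1. B is the midpoint of FC ⇒ B = (0, 1/2)
2. E lies on line FK with FE:EK = 5:1 ⇒ E = (5/6, 1/6)
3. H is the midpoint of KB ⇒ H = (1/2, 1/4)
through B parallel to HC: direction (-1/2, -1/4); meets EK at Z = (1/3, 2/3)
Z = E + t·(K−E) with t = -3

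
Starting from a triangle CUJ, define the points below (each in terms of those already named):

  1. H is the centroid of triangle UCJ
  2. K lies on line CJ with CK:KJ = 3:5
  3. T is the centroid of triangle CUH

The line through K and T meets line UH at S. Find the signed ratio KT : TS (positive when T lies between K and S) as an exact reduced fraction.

KT:TS = -1/4

Work in coordinates with C = (0, 0), U = (1, 0), J = (0, 1).
1. H is the centroid of triangle UCJ ⇒ H = (1/3, 1/3)
2. K lies on line CJ with CK:KJ = 3:5 ⇒ K = (0, 3/8)
3. T is the centroid of triangle CUH ⇒ T = (4/9, 1/9)
line KT meets UH at S = (-4/3, 7/6)
T = K + t·(S−K) with t = -1/3, so KT:TS = -1/3:4/3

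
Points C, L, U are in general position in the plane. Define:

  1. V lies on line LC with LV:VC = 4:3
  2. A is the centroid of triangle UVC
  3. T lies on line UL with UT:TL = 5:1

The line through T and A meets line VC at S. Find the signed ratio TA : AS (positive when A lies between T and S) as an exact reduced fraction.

TA:AS = -1/2

Work in coordinates with C = (0, 0), L = (1, 0), U = (0, 1).
1. V lies on line LC with LV:VC = 4:3 ⇒ V = (3/7, 0)
2. A is the centroid of triangle UVC ⇒ A = (1/7, 1/3)
3. T lies on line UL with UT:TL = 5:1 ⇒ T = (5/6, 1/6)
line TA meets VC at S = (32/21, 0)
A = T + t·(S−T) with t = -1, so TA:AS = -1:2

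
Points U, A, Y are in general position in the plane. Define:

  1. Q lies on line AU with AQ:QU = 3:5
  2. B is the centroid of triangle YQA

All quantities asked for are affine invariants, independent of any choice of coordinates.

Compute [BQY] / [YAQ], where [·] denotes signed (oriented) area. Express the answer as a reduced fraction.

Work in coordinates with U = (0, 0), A = (1, 0), Y = (0, 1).
1. Q lies on line AU with AQ:QU = 3:5 ⇒ Q = (5/8, 0)
2. B is the centroid of triangle YQA ⇒ B = (13/24, 1/3)
2·[BQY] = -1/8, 2·[YAQ] = -3/8
[BQY]:[YAQ] = -1/8:-3/8 = 1/3

[BQY]:[YAQ] = 1/3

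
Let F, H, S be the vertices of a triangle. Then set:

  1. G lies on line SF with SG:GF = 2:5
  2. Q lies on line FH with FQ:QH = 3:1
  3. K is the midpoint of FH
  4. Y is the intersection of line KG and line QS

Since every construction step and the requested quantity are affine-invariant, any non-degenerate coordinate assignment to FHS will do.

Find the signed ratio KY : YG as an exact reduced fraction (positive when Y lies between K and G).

Work in coordinates with F = (0, 0), H = (1, 0), S = (0, 1).
1. G lies on line SF with SG:GF = 2:5 ⇒ G = (0, 5/7)
2. Q lies on line FH with FQ:QH = 3:1 ⇒ Q = (3/4, 0)
3. K is the midpoint of FH ⇒ K = (1/2, 0)
4. Y is the intersection of line KG and line QS ⇒ Y = (-3, 5)
Y = K + t·(G−K) with t = 7, so KY:YG = t:(1−t) = 7:-6

KY:YG = -7/6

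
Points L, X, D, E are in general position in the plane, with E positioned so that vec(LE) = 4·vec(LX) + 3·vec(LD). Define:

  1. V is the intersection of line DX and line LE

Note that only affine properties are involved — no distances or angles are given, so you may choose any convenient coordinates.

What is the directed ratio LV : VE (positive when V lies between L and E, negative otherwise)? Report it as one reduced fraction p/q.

Choose coordinates L = (0, 0), X = (1, 0), D = (0, 1), E = (4, 3).
1. V is the intersection of line DX and line LE ⇒ V = (4/7, 3/7)
V = L + t·(E−L) with t = 1/7, so LV:VE = t:(1−t) = 1/7:6/7

LV:VE = 1/6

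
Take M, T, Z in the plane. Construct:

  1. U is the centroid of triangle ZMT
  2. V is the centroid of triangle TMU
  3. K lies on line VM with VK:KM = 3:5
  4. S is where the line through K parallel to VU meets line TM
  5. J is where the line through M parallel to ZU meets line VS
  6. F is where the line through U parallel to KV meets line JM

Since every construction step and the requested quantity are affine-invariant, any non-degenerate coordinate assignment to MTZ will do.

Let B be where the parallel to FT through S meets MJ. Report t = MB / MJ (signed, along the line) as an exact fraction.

Work in coordinates with M = (0, 0), T = (1, 0), Z = (0, 1).
1. U is the centroid of triangle ZMT ⇒ U = (1/3, 1/3)
2. V is the centroid of triangle TMU ⇒ V = (4/9, 1/9)
3. K lies on line VM with VK:KM = 3:5 ⇒ K = (5/18, 5/72)
4. S is where the line through K parallel to VU meets line TM ⇒ S = (5/16, 0)
5. J is where the line through M parallel to ZU meets line VS ⇒ J = (5/54, -5/27)
6. F is where the line through U parallel to KV meets line JM ⇒ F = (-1/9, 2/9)
through S parallel to FT: direction (10/9, -2/9); meets MJ at B = (-5/144, 5/72)
B = M + t·(J−M) with t = -3/8

t = -3/8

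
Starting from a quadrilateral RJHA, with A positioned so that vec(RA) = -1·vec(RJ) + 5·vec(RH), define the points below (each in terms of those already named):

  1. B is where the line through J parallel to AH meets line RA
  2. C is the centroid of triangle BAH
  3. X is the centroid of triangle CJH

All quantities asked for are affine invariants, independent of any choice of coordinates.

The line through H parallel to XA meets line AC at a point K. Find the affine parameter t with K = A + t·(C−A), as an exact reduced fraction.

t = -4/5

Choose coordinates R = (0, 0), J = (1, 0), H = (0, 1), A = (-1, 5).
1. B is where the line through J parallel to AH meets line RA ⇒ B = (-4, 20)
2. C is the centroid of triangle BAH ⇒ C = (-5/3, 26/3)
3. X is the centroid of triangle CJH ⇒ X = (-2/9, 29/9)
through H parallel to XA: direction (-7/9, 16/9); meets AC at K = (-7/15, 31/15)
K = A + t·(C−A) with t = -4/5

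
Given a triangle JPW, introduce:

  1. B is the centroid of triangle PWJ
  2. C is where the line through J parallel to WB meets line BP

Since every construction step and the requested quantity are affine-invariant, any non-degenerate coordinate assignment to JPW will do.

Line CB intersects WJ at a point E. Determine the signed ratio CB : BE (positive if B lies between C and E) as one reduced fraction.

CB:BE = -2

Choose coordinates J = (0, 0), P = (1, 0), W = (0, 1).
1. B is the centroid of triangle PWJ ⇒ B = (1/3, 1/3)
2. C is where the line through J parallel to WB meets line BP ⇒ C = (-1/3, 2/3)
line CB meets WJ at E = (0, 1/2)
B = C + t·(E−C) with t = 2, so CB:BE = 2:-1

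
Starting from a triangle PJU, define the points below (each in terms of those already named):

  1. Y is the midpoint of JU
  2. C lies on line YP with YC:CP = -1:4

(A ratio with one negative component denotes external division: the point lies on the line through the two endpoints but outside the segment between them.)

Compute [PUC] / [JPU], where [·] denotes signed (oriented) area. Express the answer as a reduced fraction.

[PUC]:[JPU] = 2/3

Set P = (0, 0), J = (1, 0), U = (0, 1); any affine frame gives the same invariant.
1. Y is the midpoint of JU ⇒ Y = (1/2, 1/2)
2. C lies on line YP with YC:CP = -1:4 ⇒ C = (2/3, 2/3)
2·[PUC] = -2/3, 2·[JPU] = -1
[PUC]:[JPU] = -2/3:-1 = 2/3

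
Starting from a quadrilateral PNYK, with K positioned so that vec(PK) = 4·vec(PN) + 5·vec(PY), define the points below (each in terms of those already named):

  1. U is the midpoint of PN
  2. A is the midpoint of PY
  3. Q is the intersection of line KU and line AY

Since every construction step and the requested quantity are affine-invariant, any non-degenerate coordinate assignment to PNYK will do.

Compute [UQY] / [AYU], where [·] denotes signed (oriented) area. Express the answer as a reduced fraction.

Work in coordinates with P = (0, 0), N = (1, 0), Y = (0, 1), K = (4, 5).
1. U is the midpoint of PN ⇒ U = (1/2, 0)
2. A is the midpoint of PY ⇒ A = (0, 1/2)
3. Q is the intersection of line KU and line AY ⇒ Q = (0, -5/7)
2·[UQY] = -6/7, 2·[AYU] = -1/4
[UQY]:[AYU] = -6/7:-1/4 = 24/7

[UQY]:[AYU] = 24/7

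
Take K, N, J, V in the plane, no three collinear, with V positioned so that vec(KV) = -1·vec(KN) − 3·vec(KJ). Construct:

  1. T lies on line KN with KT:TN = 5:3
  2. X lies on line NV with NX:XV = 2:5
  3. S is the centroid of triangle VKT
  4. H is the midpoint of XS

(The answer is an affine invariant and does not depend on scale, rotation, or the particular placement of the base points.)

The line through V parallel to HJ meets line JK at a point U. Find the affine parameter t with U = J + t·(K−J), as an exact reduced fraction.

Choose coordinates K = (0, 0), N = (1, 0), J = (0, 1), V = (-1, -3).
1. T lies on line KN with KT:TN = 5:3 ⇒ T = (5/8, 0)
2. X lies on line NV with NX:XV = 2:5 ⇒ X = (3/7, -6/7)
3. S is the centroid of triangle VKT ⇒ S = (-1/8, -1)
4. H is the midpoint of XS ⇒ H = (17/112, -13/14)
through V parallel to HJ: direction (-17/112, 27/14); meets JK at U = (0, -267/17)
U = J + t·(K−J) with t = 284/17

t = 284/17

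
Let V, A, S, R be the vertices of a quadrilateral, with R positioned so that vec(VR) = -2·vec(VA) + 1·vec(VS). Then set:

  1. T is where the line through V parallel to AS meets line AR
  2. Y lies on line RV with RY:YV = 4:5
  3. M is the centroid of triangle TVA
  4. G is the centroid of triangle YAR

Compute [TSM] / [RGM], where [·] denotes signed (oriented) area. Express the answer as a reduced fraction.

[TSM]:[RGM] = 27/2

Set V = (0, 0), A = (1, 0), S = (0, 1), R = (-2, 1); any affine frame gives the same invariant.
1. T is where the line through V parallel to AS meets line AR ⇒ T = (-1/2, 1/2)
2. Y lies on line RV with RY:YV = 4:5 ⇒ Y = (-10/9, 5/9)
3. M is the centroid of triangle TVA ⇒ M = (1/6, 1/6)
4. G is the centroid of triangle YAR ⇒ G = (-19/27, 14/27)
2·[TSM] = -1/2, 2·[RGM] = -1/27
[TSM]:[RGM] = -1/2:-1/27 = 27/2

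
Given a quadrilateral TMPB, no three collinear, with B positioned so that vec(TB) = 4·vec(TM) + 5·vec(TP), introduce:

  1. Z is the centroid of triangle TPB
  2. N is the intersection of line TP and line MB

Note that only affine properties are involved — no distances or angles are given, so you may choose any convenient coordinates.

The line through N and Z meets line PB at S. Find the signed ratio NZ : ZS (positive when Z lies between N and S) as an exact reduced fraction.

NZ:ZS = 7

Assign T = (0, 0), M = (1, 0), P = (0, 1), B = (4, 5) — the answer is frame-independent, so this choice is without loss of generality.
1. Z is the centroid of triangle TPB ⇒ Z = (4/3, 2)
2. N is the intersection of line TP and line MB ⇒ N = (0, -5/3)
line NZ meets PB at S = (32/21, 53/21)
Z = N + t·(S−N) with t = 7/8, so NZ:ZS = 7/8:1/8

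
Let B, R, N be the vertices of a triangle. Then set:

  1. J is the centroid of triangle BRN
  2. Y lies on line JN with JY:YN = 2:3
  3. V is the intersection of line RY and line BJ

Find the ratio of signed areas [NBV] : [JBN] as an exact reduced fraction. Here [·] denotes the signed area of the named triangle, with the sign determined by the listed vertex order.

Set B = (0, 0), R = (1, 0), N = (0, 1); any affine frame gives the same invariant.
1. J is the centroid of triangle BRN ⇒ J = (1/3, 1/3)
2. Y lies on line JN with JY:YN = 2:3 ⇒ Y = (1/5, 3/5)
3. V is the intersection of line RY and line BJ ⇒ V = (3/7, 3/7)
2·[NBV] = 3/7, 2·[JBN] = -1/3
[NBV]:[JBN] = 3/7:-1/3 = -9/7

[NBV]:[JBN] = -9/7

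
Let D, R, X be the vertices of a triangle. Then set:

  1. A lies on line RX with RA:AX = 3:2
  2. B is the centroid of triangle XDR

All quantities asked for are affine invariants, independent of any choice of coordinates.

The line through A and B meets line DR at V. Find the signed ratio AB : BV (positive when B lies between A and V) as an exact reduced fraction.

Set D = (0, 0), R = (1, 0), X = (0, 1); any affine frame gives the same invariant.
1. A lies on line RX with RA:AX = 3:2 ⇒ A = (2/5, 3/5)
2. B is the centroid of triangle XDR ⇒ B = (1/3, 1/3)
line AB meets DR at V = (1/4, 0)
B = A + t·(V−A) with t = 4/9, so AB:BV = 4/9:5/9

AB:BV = 4/5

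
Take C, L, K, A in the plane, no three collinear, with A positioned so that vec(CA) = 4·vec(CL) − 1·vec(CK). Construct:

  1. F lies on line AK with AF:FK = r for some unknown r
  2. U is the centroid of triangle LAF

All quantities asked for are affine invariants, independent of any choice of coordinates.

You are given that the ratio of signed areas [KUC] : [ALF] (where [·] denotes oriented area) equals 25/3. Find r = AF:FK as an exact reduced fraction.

r = 1/5

Set C = (0, 0), L = (1, 0), K = (0, 1), A = (4, -1); any affine frame gives the same invariant.
1. With AF:FK = r, write λ = r/(r+1) so F = A + λ·(K−A); F is affine-linear in λ
2. U is the centroid of triangle LAF ⇒ U is an affine combination of earlier points and hence also affine-linear in λ
Every point depending on F is an affine combination of F and λ-independent points, so each such coordinate is linear in λ; the λ² term in each signed area is a multiple of (K−A)×(K−A) = 0, so 2·[KUC] and 2·[ALF] are each linear in λ. Evaluating at λ=0 and λ=1:
  2·[KUC] = 4/3·λ − 3,   2·[ALF] = -2·λ
So [KUC]:[ALF] = (4/3·λ − 3) / (-2·λ). Setting this equal to 25/3:
  4/3·λ − 3 = 25/3·(-2·λ)  ⇒  λ = 1/6
Then r = λ/(1−λ) = (1/6)/(5/6) = 1/5. Check: with r = 1/5, F = (10/3, -2/3) and [KUC]:[ALF] = 25/3 as required.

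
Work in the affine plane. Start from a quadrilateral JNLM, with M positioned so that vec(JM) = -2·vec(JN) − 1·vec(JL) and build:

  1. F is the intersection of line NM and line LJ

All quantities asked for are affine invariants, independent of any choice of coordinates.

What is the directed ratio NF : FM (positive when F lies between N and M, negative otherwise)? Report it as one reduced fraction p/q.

Choose coordinates J = (0, 0), N = (1, 0), L = (0, 1), M = (-2, -1).
1. F is the intersection of line NM and line LJ ⇒ F = (0, -1/3)
F = N + t·(M−N) with t = 1/3, so NF:FM = t:(1−t) = 1/3:2/3

NF:FM = 1/2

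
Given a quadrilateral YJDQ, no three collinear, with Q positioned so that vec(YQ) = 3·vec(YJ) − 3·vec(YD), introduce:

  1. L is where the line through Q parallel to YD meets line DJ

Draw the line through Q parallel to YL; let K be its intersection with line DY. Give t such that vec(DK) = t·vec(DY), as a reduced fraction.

t = 2

Choose coordinates Y = (0, 0), J = (1, 0), D = (0, 1), Q = (3, -3).
1. L is where the line through Q parallel to YD meets line DJ ⇒ L = (3, -2)
through Q parallel to YL: direction (3, -2); meets DY at K = (0, -1)
K = D + t·(Y−D) with t = 2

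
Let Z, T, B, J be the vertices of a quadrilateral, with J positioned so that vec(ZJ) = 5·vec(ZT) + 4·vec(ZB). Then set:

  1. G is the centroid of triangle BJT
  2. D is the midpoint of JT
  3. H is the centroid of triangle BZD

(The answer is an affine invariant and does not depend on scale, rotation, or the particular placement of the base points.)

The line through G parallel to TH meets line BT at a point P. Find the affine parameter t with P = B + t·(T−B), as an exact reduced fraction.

Choose coordinates Z = (0, 0), T = (1, 0), B = (0, 1), J = (5, 4).
1. G is the centroid of triangle BJT ⇒ G = (2, 5/3)
2. D is the midpoint of JT ⇒ D = (3, 2)
3. H is the centroid of triangle BZD ⇒ H = (1, 1)
through G parallel to TH: direction (0, 1); meets BT at P = (2, -1)
P = B + t·(T−B) with t = 2

t = 2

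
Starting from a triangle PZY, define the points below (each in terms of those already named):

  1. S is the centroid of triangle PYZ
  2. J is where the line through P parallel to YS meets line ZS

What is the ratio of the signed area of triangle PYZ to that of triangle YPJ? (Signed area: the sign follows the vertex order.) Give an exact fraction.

[PYZ]:[YPJ] = 3

Work in coordinates with P = (0, 0), Z = (1, 0), Y = (0, 1).
1. S is the centroid of triangle PYZ ⇒ S = (1/3, 1/3)
2. J is where the line through P parallel to YS meets line ZS ⇒ J = (-1/3, 2/3)
2·[PYZ] = -1, 2·[YPJ] = -1/3
[PYZ]:[YPJ] = -1:-1/3 = 3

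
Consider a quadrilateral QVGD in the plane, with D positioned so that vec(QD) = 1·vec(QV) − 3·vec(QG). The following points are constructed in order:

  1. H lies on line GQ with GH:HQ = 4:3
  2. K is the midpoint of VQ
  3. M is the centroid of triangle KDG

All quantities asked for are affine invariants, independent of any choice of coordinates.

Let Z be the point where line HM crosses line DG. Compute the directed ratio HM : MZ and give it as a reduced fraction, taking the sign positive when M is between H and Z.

HM:MZ = -19/7

Assign Q = (0, 0), V = (1, 0), G = (0, 1), D = (1, -3) — the answer is frame-independent, so this choice is without loss of generality.
1. H lies on line GQ with GH:HQ = 4:3 ⇒ H = (0, 3/7)
2. K is the midpoint of VQ ⇒ K = (1/2, 0)
3. M is the centroid of triangle KDG ⇒ M = (1/2, -2/3)
line HM meets DG at Z = (6/19, -5/19)
M = H + t·(Z−H) with t = 19/12, so HM:MZ = 19/12:-7/12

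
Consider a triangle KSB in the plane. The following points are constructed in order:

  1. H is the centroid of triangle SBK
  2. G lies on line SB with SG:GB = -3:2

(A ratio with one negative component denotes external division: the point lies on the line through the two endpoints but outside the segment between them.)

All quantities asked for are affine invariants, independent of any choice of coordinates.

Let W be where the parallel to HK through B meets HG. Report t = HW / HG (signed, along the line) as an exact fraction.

Work in coordinates with K = (0, 0), S = (1, 0), B = (0, 1).
1. H is the centroid of triangle SBK ⇒ H = (1/3, 1/3)
2. G lies on line SB with SG:GB = -3:2 ⇒ G = (-2, 3)
through B parallel to HK: direction (-1/3, -1/3); meets HG at W = (-2/15, 13/15)
W = H + t·(G−H) with t = 1/5

t = 1/5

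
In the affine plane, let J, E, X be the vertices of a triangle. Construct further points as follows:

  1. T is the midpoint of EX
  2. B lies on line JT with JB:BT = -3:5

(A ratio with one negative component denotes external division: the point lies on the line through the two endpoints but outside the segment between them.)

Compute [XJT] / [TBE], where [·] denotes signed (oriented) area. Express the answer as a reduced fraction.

[XJT]:[TBE] = 2/5

Work in coordinates with J = (0, 0), E = (1, 0), X = (0, 1).
1. T is the midpoint of EX ⇒ T = (1/2, 1/2)
2. B lies on line JT with JB:BT = -3:5 ⇒ B = (-3/4, -3/4)
2·[XJT] = 1/2, 2·[TBE] = 5/4
[XJT]:[TBE] = 1/2:5/4 = 2/5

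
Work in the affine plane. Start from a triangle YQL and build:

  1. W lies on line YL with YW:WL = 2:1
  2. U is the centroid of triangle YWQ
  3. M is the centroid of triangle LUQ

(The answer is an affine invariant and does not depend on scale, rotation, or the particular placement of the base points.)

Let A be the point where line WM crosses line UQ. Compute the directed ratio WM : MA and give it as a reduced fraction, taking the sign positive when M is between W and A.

WM:MA = 1/2

Work in coordinates with Y = (0, 0), Q = (1, 0), L = (0, 1).
1. W lies on line YL with YW:WL = 2:1 ⇒ W = (0, 2/3)
2. U is the centroid of triangle YWQ ⇒ U = (1/3, 2/9)
3. M is the centroid of triangle LUQ ⇒ M = (4/9, 11/27)
line WM meets UQ at A = (4/3, -1/9)
M = W + t·(A−W) with t = 1/3, so WM:MA = 1/3:2/3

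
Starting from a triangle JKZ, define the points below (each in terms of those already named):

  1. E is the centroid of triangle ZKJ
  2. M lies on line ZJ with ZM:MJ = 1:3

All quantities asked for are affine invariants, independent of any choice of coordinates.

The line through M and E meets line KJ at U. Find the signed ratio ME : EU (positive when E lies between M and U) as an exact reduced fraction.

ME:EU = 5/4

Work in coordinates with J = (0, 0), K = (1, 0), Z = (0, 1).
1. E is the centroid of triangle ZKJ ⇒ E = (1/3, 1/3)
2. M lies on line ZJ with ZM:MJ = 1:3 ⇒ M = (0, 3/4)
line ME meets KJ at U = (3/5, 0)
E = M + t·(U−M) with t = 5/9, so ME:EU = 5/9:4/9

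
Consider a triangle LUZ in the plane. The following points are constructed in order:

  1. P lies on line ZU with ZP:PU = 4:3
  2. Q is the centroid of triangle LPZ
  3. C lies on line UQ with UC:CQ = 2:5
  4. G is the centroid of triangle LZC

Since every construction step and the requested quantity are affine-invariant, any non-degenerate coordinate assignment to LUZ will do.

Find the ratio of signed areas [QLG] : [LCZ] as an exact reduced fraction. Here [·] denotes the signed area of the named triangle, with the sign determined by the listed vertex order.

Work in coordinates with L = (0, 0), U = (1, 0), Z = (0, 1).
1. P lies on line ZU with ZP:PU = 4:3 ⇒ P = (4/7, 3/7)
2. Q is the centroid of triangle LPZ ⇒ Q = (4/21, 10/21)
3. C lies on line UQ with UC:CQ = 2:5 ⇒ C = (113/147, 20/147)
4. G is the centroid of triangle LZC ⇒ G = (113/441, 167/441)
2·[QLG] = 22/441, 2·[LCZ] = 113/147
[QLG]:[LCZ] = 22/441:113/147 = 22/339

[QLG]:[LCZ] = 22/339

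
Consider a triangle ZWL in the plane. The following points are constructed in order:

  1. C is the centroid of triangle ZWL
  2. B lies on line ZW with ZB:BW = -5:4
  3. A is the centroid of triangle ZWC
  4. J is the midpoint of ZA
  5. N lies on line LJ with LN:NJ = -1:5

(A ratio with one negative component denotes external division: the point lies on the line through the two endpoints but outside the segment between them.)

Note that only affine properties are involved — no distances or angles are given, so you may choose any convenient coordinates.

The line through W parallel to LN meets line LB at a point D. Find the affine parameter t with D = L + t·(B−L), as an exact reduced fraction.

t = 13/81

Work in coordinates with Z = (0, 0), W = (1, 0), L = (0, 1).
1. C is the centroid of triangle ZWL ⇒ C = (1/3, 1/3)
2. B lies on line ZW with ZB:BW = -5:4 ⇒ B = (5, 0)
3. A is the centroid of triangle ZWC ⇒ A = (4/9, 1/9)
4. J is the midpoint of ZA ⇒ J = (2/9, 1/18)
5. N lies on line LJ with LN:NJ = -1:5 ⇒ N = (-1/18, 89/72)
through W parallel to LN: direction (-1/18, 17/72); meets LB at D = (65/81, 68/81)
D = L + t·(B−L) with t = 13/81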